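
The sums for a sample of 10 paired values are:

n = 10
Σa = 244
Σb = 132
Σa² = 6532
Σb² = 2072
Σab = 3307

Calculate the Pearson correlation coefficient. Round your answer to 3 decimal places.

0.197

r = (nΣab − ΣaΣb) / √[(nΣa² − (Σa)²)(nΣb² − (Σb)²)]
Numerator: 10×3307 − 244×132 = 862
Denominator: √[(65320 − 59536)(20720 − 17424)] = √[5784 × 3296] = 4366.2414
r = 862 / 4366.2414 ≈ 0.197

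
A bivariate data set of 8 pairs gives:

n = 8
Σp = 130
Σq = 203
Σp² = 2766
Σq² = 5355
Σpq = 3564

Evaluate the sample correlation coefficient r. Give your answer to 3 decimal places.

r = (nΣpq − ΣpΣq) / √[(nΣp² − (Σp)²)(nΣq² − (Σq)²)]
Numerator: 8×3564 − 130×203 = 2122
Denominator: √[(22128 − 16900)(42840 − 41209)] = √[5228 × 1631] = 2920.0801
r = 2122 / 2920.0801 ≈ 0.727

0.727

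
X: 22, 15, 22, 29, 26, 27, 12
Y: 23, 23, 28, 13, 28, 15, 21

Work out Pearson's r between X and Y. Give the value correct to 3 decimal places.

n = 7, ΣX = 153, ΣY = 151, ΣX² = 3583, ΣY² = 3461, ΣXY = 3229
nΣXY − ΣXΣY = 22603 − 23103 = -500
nΣX² − (ΣX)² = 25081 − 23409 = 1672; nΣY² − (ΣY)² = 24227 − 22801 = 1426
r = -500 / √(1672 × 1426) = -500 / 1544.1088 ≈ -0.324

-0.324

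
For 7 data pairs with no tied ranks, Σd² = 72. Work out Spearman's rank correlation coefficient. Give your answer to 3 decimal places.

-0.286

ρ = 1 − 6Σd² / [n(n²−1)] = 1 − 6×72 / (7×48)
  = 1 − 432/336 = 1 − 1.2857 ≈ -0.286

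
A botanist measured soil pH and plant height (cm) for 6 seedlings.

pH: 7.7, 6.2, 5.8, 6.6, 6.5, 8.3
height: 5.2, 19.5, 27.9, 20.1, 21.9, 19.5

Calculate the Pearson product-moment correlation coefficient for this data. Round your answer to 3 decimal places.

-0.617

n = 6, Σx = 41.1, Σy = 114.1, Σx² = 286.07, Σy² = 2449.57, Σxy = 759.62
nΣxy − ΣxΣy = 4557.72 − 4689.51 = -131.79
nΣx² − (Σx)² = 1716.42 − 1689.21 = 27.21; nΣy² − (Σy)² = 14697.42 − 13018.81 = 1678.61
r = -131.79 / √(27.21 × 1678.61) = -131.79 / 213.7171 ≈ -0.617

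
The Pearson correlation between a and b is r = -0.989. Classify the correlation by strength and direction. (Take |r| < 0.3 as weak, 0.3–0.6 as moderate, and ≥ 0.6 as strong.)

r = -0.989 < 0 so the relationship is negative.
|r| = 0.989, which falls in the strong range.

strong negative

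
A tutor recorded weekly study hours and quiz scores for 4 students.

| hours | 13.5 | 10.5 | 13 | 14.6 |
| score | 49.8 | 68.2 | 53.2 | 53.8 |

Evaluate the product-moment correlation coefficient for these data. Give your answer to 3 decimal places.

-0.872

n = 4, Σx = 51.6, Σy = 225, Σx² = 674.66, Σy² = 12855.96, Σxy = 2865.48
nΣxy − ΣxΣy = 11461.92 − 11610 = -148.08
nΣx² − (Σx)² = 2698.64 − 2662.56 = 36.08; nΣy² − (Σy)² = 51423.84 − 50625 = 798.84
r = -148.08 / √(36.08 × 798.84) = -148.08 / 169.7709 ≈ -0.872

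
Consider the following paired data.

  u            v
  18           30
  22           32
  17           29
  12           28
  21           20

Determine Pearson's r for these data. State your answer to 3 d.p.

n = 5, Σu = 90, Σv = 139, Σu² = 1682, Σv² = 3949, Σuv = 2493
nΣuv − ΣuΣv = 12465 − 12510 = -45
nΣu² − (Σu)² = 8410 − 8100 = 310; nΣv² − (Σv)² = 19745 − 19321 = 424
r = -45 / √(310 × 424) = -45 / 362.5465 ≈ -0.124

-0.124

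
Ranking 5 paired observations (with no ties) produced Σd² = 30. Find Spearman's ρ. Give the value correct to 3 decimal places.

ρ = 1 − 6Σd² / [n(n²−1)] = 1 − 6×30 / (5×24)
  = 1 − 180/120 = 1 − 1.5000 ≈ -0.500

-0.500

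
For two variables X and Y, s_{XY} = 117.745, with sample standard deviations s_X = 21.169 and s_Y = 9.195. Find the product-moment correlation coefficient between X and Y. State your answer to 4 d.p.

0.6049

r = Cov(X,Y) / (s_X · s_Y) = 117.745 / (21.169 × 9.195)
  = 117.745 / 194.6490 ≈ 0.6049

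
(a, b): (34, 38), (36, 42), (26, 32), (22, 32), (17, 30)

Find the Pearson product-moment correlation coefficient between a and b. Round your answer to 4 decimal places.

0.9462

n = 5, Σa = 135, Σb = 174, Σa² = 3901, Σb² = 6156, Σab = 4850
nΣab − ΣaΣb = 24250 − 23490 = 760
nΣa² − (Σa)² = 19505 − 18225 = 1280; nΣb² − (Σb)² = 30780 − 30276 = 504
r = 760 / √(1280 × 504) = 760 / 803.1936 ≈ 0.9462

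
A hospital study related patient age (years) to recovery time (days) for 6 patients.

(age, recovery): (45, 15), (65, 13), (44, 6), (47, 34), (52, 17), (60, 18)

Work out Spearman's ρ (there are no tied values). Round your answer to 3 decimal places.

0.257

Rank age: 2, 6, 1, 3, 4, 5
Rank recovery: 3, 2, 1, 6, 4, 5
d = rank(age) − rank(recovery): -1, 4, 0, -3, 0, 0; Σd² = 26
ρ = 1 − 6Σd² / [n(n²−1)] = 1 − 6×26 / (6×35) = 1 − 156/210 ≈ 0.257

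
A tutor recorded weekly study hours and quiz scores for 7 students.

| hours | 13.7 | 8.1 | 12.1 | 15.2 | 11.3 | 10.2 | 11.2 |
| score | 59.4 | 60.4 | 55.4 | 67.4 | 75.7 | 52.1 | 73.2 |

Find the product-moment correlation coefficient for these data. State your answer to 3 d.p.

0.167

n = 7, Σx = 81.8, Σy = 443.6, Σx² = 987.92, Σy² = 28591.58, Σxy = 5204.51
nΣxy − ΣxΣy = 36431.57 − 36286.48 = 145.09
nΣx² − (Σx)² = 6915.44 − 6691.24 = 224.2; nΣy² − (Σy)² = 200141.06 − 196780.96 = 3360.1
r = 145.09 / √(224.2 × 3360.1) = 145.09 / 867.9484 ≈ 0.167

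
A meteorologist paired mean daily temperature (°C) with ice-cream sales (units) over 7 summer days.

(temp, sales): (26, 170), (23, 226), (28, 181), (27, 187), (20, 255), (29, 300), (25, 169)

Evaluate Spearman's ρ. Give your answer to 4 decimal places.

0.0714

Rank temp: 4, 2, 6, 5, 1, 7, 3
Rank sales: 2, 5, 3, 4, 6, 7, 1
d = rank(temp) − rank(sales): 2, -3, 3, 1, -5, 0, 2; Σd² = 52
ρ = 1 − 6Σd² / [n(n²−1)] = 1 − 6×52 / (7×48) = 1 − 312/336 ≈ 0.0714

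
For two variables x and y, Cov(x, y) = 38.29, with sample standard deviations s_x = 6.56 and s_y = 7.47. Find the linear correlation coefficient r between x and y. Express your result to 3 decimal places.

0.781

r = Cov(x,y) / (s_x · s_y) = 38.29 / (6.56 × 7.47)
  = 38.29 / 49.0032 ≈ 0.781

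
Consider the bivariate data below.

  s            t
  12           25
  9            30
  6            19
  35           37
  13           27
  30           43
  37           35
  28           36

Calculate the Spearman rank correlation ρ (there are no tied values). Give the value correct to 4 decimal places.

Rank s: 3, 2, 1, 7, 4, 6, 8, 5
Rank t: 2, 4, 1, 7, 3, 8, 5, 6
d = rank(s) − rank(t): 1, -2, 0, 0, 1, -2, 3, -1; Σd² = 20
ρ = 1 − 6Σd² / [n(n²−1)] = 1 − 6×20 / (8×63) = 1 − 120/504 ≈ 0.7619

0.7619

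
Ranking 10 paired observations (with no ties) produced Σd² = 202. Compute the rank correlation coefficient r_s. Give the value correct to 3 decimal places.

ρ = 1 − 6Σd² / [n(n²−1)] = 1 − 6×202 / (10×99)
  = 1 − 1212/990 = 1 − 1.2242 ≈ -0.224

-0.224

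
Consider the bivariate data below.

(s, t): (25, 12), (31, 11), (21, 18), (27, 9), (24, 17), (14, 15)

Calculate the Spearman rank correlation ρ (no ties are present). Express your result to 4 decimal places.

-0.7714

Rank s: 4, 6, 2, 5, 3, 1
Rank t: 3, 2, 6, 1, 5, 4
d = rank(s) − rank(t): 1, 4, -4, 4, -2, -3; Σd² = 62
ρ = 1 − 6Σd² / [n(n²−1)] = 1 − 6×62 / (6×35) = 1 − 372/210 ≈ -0.7714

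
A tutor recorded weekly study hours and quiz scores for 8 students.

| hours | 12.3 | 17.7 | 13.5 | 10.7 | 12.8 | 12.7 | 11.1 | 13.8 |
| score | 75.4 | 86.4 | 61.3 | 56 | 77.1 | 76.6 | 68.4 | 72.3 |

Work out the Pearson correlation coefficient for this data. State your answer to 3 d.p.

n = 8, Σx = 104.6, Σy = 573.5, Σx² = 1400.1, Σy² = 41761.63, Σxy = 7600.13
nΣxy − ΣxΣy = 60801.04 − 59988.1 = 812.94
nΣx² − (Σx)² = 11200.8 − 10941.16 = 259.64; nΣy² − (Σy)² = 334093.04 − 328902.25 = 5190.79
r = 812.94 / √(259.64 × 5190.79) = 812.94 / 1160.9206 ≈ 0.700

0.700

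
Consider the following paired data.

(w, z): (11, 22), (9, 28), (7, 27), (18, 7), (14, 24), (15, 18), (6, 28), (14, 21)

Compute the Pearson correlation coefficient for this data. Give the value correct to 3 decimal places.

-0.871

n = 8, Σw = 94, Σz = 175, Σw² = 1228, Σz² = 4171, Σwz = 1877
nΣwz − ΣwΣz = 15016 − 16450 = -1434
nΣw² − (Σw)² = 9824 − 8836 = 988; nΣz² − (Σz)² = 33368 − 30625 = 2743
r = -1434 / √(988 × 2743) = -1434 / 1646.2333 ≈ -0.871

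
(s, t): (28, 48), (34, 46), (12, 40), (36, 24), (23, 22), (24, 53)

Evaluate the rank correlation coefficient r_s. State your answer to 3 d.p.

Rank s: 4, 5, 1, 6, 2, 3
Rank t: 5, 4, 3, 2, 1, 6
d = rank(s) − rank(t): -1, 1, -2, 4, 1, -3; Σd² = 32
ρ = 1 − 6Σd² / [n(n²−1)] = 1 − 6×32 / (6×35) = 1 − 192/210 ≈ 0.086

0.086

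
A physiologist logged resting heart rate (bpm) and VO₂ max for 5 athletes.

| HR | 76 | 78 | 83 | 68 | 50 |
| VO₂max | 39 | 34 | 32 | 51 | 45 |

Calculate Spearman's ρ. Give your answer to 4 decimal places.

-0.9000

Rank HR: 3, 4, 5, 2, 1
Rank VO₂max: 3, 2, 1, 5, 4
d = rank(HR) − rank(VO₂max): 0, 2, 4, -3, -3; Σd² = 38
ρ = 1 − 6Σd² / [n(n²−1)] = 1 − 6×38 / (5×24) = 1 − 228/120 ≈ -0.9000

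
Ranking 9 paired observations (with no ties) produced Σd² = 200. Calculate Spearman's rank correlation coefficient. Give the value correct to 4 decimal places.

ρ = 1 − 6Σd² / [n(n²−1)] = 1 − 6×200 / (9×80)
  = 1 − 1200/720 = 1 − 1.66667 ≈ -0.6667

-0.6667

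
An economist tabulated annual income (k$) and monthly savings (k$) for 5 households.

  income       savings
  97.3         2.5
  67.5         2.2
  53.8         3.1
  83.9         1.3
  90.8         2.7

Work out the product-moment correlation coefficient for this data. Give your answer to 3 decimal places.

-0.320

n = 5, Σx = 393.3, Σy = 11.8, Σx² = 32201.83, Σy² = 29.68, Σxy = 912.76
nΣxy − ΣxΣy = 4563.8 − 4640.94 = -77.14
nΣx² − (Σx)² = 161009.15 − 154684.89 = 6324.26; nΣy² − (Σy)² = 148.4 − 139.24 = 9.16
r = -77.14 / √(6324.26 × 9.16) = -77.14 / 240.6870 ≈ -0.320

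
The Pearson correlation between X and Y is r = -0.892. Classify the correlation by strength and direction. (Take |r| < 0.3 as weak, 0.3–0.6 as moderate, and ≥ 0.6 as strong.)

r = -0.892 < 0 so the relationship is negative.
|r| = 0.892, which falls in the strong range.

strong negative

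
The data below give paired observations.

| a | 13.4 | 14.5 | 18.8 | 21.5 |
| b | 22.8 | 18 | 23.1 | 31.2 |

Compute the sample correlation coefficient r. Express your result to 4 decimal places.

0.8095

n = 4, Σa = 68.2, Σb = 95.1, Σa² = 1205.5, Σb² = 2350.89, Σab = 1671.6
nΣab − ΣaΣb = 6686.4 − 6485.82 = 200.58
nΣa² − (Σa)² = 4822 − 4651.24 = 170.76; nΣb² − (Σb)² = 9403.56 − 9044.01 = 359.55
r = 200.58 / √(170.76 × 359.55) = 200.58 / 247.7837 ≈ 0.8095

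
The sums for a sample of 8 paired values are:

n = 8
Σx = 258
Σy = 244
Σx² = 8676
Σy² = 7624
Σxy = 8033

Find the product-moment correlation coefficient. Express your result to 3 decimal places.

0.645

r = (nΣxy − ΣxΣy) / √[(nΣx² − (Σx)²)(nΣy² − (Σy)²)]
Numerator: 8×8033 − 258×244 = 1312
Denominator: √[(69408 − 66564)(60992 − 59536)] = √[2844 × 1456] = 2034.9113
r = 1312 / 2034.9113 ≈ 0.645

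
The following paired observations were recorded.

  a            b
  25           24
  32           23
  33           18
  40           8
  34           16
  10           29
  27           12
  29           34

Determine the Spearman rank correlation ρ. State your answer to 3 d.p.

-0.643

Rank a: 2, 5, 6, 8, 7, 1, 3, 4
Rank b: 6, 5, 4, 1, 3, 7, 2, 8
d = rank(a) − rank(b): -4, 0, 2, 7, 4, -6, 1, -4; Σd² = 138
ρ = 1 − 6Σd² / [n(n²−1)] = 1 − 6×138 / (8×63) = 1 − 828/504 ≈ -0.643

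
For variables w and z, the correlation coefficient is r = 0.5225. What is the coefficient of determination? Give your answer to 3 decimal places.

0.273

r² = (0.5225)² = 0.273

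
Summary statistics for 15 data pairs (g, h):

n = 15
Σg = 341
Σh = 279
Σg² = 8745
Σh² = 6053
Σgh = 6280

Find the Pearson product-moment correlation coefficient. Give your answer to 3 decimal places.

r = (nΣgh − ΣgΣh) / √[(nΣg² − (Σg)²)(nΣh² − (Σh)²)]
Numerator: 15×6280 − 341×279 = -939
Denominator: √[(131175 − 116281)(90795 − 77841)] = √[14894 × 12954] = 13890.1719
r = -939 / 13890.1719 ≈ -0.068

-0.068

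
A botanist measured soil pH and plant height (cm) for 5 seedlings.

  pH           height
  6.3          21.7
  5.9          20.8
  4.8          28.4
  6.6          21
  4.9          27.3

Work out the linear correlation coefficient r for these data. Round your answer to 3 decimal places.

n = 5, Σx = 28.5, Σy = 119.2, Σx² = 165.11, Σy² = 2896.38, Σxy = 668.12
nΣxy − ΣxΣy = 3340.6 − 3397.2 = -56.6
nΣx² − (Σx)² = 825.55 − 812.25 = 13.3; nΣy² − (Σy)² = 14481.9 − 14208.64 = 273.26
r = -56.6 / √(13.3 × 273.26) = -56.6 / 60.2856 ≈ -0.939

-0.939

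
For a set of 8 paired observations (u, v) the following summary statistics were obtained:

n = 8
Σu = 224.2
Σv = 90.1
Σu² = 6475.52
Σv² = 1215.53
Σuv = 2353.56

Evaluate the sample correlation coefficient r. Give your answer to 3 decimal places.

-0.873

r = (nΣuv − ΣuΣv) / √[(nΣu² − (Σu)²)(nΣv² − (Σv)²)]
Numerator: 8×2353.56 − 224.2×90.1 = -1371.94
Denominator: √[(51804.16 − 50265.64)(9724.24 − 8118.01)] = √[1538.52 × 1606.23] = 1572.0105
r = -1371.94 / 1572.0105 ≈ -0.873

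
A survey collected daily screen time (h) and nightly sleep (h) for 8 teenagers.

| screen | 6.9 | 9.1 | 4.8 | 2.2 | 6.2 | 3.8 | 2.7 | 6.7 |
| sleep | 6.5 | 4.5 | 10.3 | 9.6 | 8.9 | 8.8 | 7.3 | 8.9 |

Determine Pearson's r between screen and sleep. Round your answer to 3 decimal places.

-0.615

n = 8, Σx = 42.4, Σy = 64.8, Σx² = 263.36, Σy² = 549.9, Σxy = 324.32
nΣxy − ΣxΣy = 2594.56 − 2747.52 = -152.96
nΣx² − (Σx)² = 2106.88 − 1797.76 = 309.12; nΣy² − (Σy)² = 4399.2 − 4199.04 = 200.16
r = -152.96 / √(309.12 × 200.16) = -152.96 / 248.7438 ≈ -0.615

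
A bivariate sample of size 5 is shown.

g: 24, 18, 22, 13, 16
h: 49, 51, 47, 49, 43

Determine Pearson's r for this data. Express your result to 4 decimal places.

0.1408

n = 5, Σg = 93, Σh = 239, Σg² = 1809, Σh² = 11461, Σgh = 4453
nΣgh − ΣgΣh = 22265 − 22227 = 38
nΣg² − (Σg)² = 9045 − 8649 = 396; nΣh² − (Σh)² = 57305 − 57121 = 184
r = 38 / √(396 × 184) = 38 / 269.9333 ≈ 0.1408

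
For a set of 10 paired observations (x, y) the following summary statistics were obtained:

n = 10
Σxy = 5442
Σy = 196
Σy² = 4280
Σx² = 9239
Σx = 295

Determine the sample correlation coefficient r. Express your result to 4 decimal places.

r = (nΣxy − ΣxΣy) / √[(nΣx² − (Σx)²)(nΣy² − (Σy)²)]
Numerator: 10×5442 − 295×196 = -3400
Denominator: √[(92390 − 87025)(42800 − 38416)] = √[5365 × 4384] = 4849.7588
r = -3400 / 4849.7588 ≈ -0.7011

-0.7011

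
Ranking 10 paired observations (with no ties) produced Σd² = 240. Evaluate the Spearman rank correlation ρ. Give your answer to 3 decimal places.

-0.455

ρ = 1 − 6Σd² / [n(n²−1)] = 1 − 6×240 / (10×99)
  = 1 − 1440/990 = 1 − 1.4545 ≈ -0.455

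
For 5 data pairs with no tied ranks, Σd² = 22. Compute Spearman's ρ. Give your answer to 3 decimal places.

ρ = 1 − 6Σd² / [n(n²−1)] = 1 − 6×22 / (5×24)
  = 1 − 132/120 = 1 − 1.1000 ≈ -0.100

-0.100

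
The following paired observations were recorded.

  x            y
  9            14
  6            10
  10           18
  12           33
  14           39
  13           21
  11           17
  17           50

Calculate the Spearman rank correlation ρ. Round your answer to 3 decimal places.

0.952

Rank x: 2, 1, 3, 5, 7, 6, 4, 8
Rank y: 2, 1, 4, 6, 7, 5, 3, 8
d = rank(x) − rank(y): 0, 0, -1, -1, 0, 1, 1, 0; Σd² = 4
ρ = 1 − 6Σd² / [n(n²−1)] = 1 − 6×4 / (8×63) = 1 − 24/504 ≈ 0.952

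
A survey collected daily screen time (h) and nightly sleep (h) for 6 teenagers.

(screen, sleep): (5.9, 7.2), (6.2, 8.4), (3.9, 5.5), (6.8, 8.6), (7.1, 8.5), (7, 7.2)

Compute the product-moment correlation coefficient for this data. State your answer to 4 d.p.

n = 6, Σx = 36.9, Σy = 45.4, Σx² = 234.11, Σy² = 350.7, Σxy = 285.24
nΣxy − ΣxΣy = 1711.44 − 1675.26 = 36.18
nΣx² − (Σx)² = 1404.66 − 1361.61 = 43.05; nΣy² − (Σy)² = 2104.2 − 2061.16 = 43.04
r = 36.18 / √(43.05 × 43.04) = 36.18 / 43.0450 ≈ 0.8405

0.8405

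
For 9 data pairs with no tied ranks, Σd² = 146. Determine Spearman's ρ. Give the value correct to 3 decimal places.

ρ = 1 − 6Σd² / [n(n²−1)] = 1 − 6×146 / (9×80)
  = 1 − 876/720 = 1 − 1.2167 ≈ -0.217

-0.217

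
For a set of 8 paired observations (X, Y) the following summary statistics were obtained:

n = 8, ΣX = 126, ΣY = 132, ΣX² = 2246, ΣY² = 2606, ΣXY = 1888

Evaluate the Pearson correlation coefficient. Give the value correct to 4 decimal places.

-0.5709

r = (nΣXY − ΣXΣY) / √[(nΣX² − (ΣX)²)(nΣY² − (ΣY)²)]
Numerator: 8×1888 − 126×132 = -1528
Denominator: √[(17968 − 15876)(20848 − 17424)] = √[2092 × 3424] = 2676.3796
r = -1528 / 2676.3796 ≈ -0.5709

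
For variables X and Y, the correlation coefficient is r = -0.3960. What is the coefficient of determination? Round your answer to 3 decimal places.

r² = (-0.3960)² = 0.157

0.157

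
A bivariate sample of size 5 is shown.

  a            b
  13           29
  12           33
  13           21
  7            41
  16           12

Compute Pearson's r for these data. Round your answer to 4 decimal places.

n = 5, Σa = 61, Σb = 136, Σa² = 787, Σb² = 4196, Σab = 1525
nΣab − ΣaΣb = 7625 − 8296 = -671
nΣa² − (Σa)² = 3935 − 3721 = 214; nΣb² − (Σb)² = 20980 − 18496 = 2484
r = -671 / √(214 × 2484) = -671 / 729.0926 ≈ -0.9203

-0.9203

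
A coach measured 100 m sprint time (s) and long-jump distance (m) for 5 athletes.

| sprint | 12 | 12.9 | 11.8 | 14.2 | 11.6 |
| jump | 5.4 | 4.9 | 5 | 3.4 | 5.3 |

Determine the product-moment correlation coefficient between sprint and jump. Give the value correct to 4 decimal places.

n = 5, Σx = 62.5, Σy = 24, Σx² = 785.85, Σy² = 117.82, Σxy = 296.77
nΣxy − ΣxΣy = 1483.85 − 1500 = -16.15
nΣx² − (Σx)² = 3929.25 − 3906.25 = 23; nΣy² − (Σy)² = 589.1 − 576 = 13.1
r = -16.15 / √(23 × 13.1) = -16.15 / 17.3580 ≈ -0.9304

-0.9304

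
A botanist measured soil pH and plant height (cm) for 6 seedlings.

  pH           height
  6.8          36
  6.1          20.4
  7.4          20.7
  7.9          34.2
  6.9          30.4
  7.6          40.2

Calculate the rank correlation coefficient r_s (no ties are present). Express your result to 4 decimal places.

0.4857

Rank pH: 2, 1, 4, 6, 3, 5
Rank height: 5, 1, 2, 4, 3, 6
d = rank(pH) − rank(height): -3, 0, 2, 2, 0, -1; Σd² = 18
ρ = 1 − 6Σd² / [n(n²−1)] = 1 − 6×18 / (6×35) = 1 − 108/210 ≈ 0.4857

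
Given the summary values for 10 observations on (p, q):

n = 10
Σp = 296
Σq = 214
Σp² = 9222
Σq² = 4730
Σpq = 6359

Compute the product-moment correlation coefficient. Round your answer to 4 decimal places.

0.0935

r = (nΣpq − ΣpΣq) / √[(nΣp² − (Σp)²)(nΣq² − (Σq)²)]
Numerator: 10×6359 − 296×214 = 246
Denominator: √[(92220 − 87616)(47300 − 45796)] = √[4604 × 1504] = 2631.4285
r = 246 / 2631.4285 ≈ 0.0935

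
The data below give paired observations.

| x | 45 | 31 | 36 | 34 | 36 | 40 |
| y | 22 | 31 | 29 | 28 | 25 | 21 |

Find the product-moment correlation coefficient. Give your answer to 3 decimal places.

n = 6, Σx = 222, Σy = 156, Σx² = 8334, Σy² = 4136, Σxy = 5687
nΣxy − ΣxΣy = 34122 − 34632 = -510
nΣx² − (Σx)² = 50004 − 49284 = 720; nΣy² − (Σy)² = 24816 − 24336 = 480
r = -510 / √(720 × 480) = -510 / 587.8775 ≈ -0.868

-0.868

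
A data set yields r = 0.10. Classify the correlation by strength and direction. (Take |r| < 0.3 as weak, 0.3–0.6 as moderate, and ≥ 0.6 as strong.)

r = 0.10 > 0 so the relationship is positive.
|r| = 0.10, which falls in the weak range.

weak positive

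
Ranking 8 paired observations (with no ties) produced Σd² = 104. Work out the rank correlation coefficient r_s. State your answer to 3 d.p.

-0.238

ρ = 1 − 6Σd² / [n(n²−1)] = 1 − 6×104 / (8×63)
  = 1 − 624/504 = 1 − 1.2381 ≈ -0.238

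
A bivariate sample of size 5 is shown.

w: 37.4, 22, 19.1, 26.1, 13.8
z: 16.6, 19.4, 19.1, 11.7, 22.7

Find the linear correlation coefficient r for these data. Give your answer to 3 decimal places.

n = 5, Σw = 118.4, Σz = 89.5, Σw² = 3119.22, Σz² = 1668.91, Σwz = 2031.08
nΣwz − ΣwΣz = 10155.4 − 10596.8 = -441.4
nΣw² − (Σw)² = 15596.1 − 14018.56 = 1577.54; nΣz² − (Σz)² = 8344.55 − 8010.25 = 334.3
r = -441.4 / √(1577.54 × 334.3) = -441.4 / 726.2036 ≈ -0.608

-0.608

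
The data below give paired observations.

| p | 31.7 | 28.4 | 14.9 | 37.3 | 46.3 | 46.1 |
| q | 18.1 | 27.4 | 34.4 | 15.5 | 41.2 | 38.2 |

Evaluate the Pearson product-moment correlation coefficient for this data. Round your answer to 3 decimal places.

n = 6, Σp = 204.7, Σq = 174.8, Σp² = 7693.65, Σq² = 5658.66, Σpq = 6111.22
nΣpq − ΣpΣq = 36667.32 − 35781.56 = 885.76
nΣp² − (Σp)² = 46161.9 − 41902.09 = 4259.81; nΣq² − (Σq)² = 33951.96 − 30555.04 = 3396.92
r = 885.76 / √(4259.81 × 3396.92) = 885.76 / 3803.9760 ≈ 0.233

0.233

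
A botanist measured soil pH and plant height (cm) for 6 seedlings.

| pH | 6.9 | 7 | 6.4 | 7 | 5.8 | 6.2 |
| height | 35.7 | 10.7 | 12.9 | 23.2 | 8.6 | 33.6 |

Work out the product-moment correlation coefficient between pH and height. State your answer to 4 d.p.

n = 6, Σx = 39.3, Σy = 124.7, Σx² = 258.65, Σy² = 3296.55, Σxy = 824.39
nΣxy − ΣxΣy = 4946.34 − 4900.71 = 45.63
nΣx² − (Σx)² = 1551.9 − 1544.49 = 7.41; nΣy² − (Σy)² = 19779.3 − 15550.09 = 4229.21
r = 45.63 / √(7.41 × 4229.21) = 45.63 / 177.0267 ≈ 0.2578

0.2578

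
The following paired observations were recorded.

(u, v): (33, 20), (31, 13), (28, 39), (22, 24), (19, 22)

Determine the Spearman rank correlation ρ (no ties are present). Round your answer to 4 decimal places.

Rank u: 5, 4, 3, 2, 1
Rank v: 2, 1, 5, 4, 3
d = rank(u) − rank(v): 3, 3, -2, -2, -2; Σd² = 30
ρ = 1 − 6Σd² / [n(n²−1)] = 1 − 6×30 / (5×24) = 1 − 180/120 ≈ -0.5000

-0.5000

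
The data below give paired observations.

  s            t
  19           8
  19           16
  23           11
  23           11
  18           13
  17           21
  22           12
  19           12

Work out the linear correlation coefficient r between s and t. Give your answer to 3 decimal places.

n = 8, Σs = 160, Σt = 104, Σs² = 3238, Σt² = 1460, Σst = 2045
nΣst − ΣsΣt = 16360 − 16640 = -280
nΣs² − (Σs)² = 25904 − 25600 = 304; nΣt² − (Σt)² = 11680 − 10816 = 864
r = -280 / √(304 × 864) = -280 / 512.4998 ≈ -0.546

-0.546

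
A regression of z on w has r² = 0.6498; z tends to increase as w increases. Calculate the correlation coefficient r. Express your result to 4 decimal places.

0.8061

|r| = √0.6498 = 0.8061
The association is positive, so r = 0.8061.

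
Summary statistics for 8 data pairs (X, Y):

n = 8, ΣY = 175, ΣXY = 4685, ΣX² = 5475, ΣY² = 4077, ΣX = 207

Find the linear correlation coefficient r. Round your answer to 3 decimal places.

r = (nΣXY − ΣXΣY) / √[(nΣX² − (ΣX)²)(nΣY² − (ΣY)²)]
Numerator: 8×4685 − 207×175 = 1255
Denominator: √[(43800 − 42849)(32616 − 30625)] = √[951 × 1991] = 1376.0236
r = 1255 / 1376.0236 ≈ 0.912

0.912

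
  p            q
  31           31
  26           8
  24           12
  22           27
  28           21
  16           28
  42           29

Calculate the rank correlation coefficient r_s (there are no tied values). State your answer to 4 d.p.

0.3571

Rank p: 6, 4, 3, 2, 5, 1, 7
Rank q: 7, 1, 2, 4, 3, 5, 6
d = rank(p) − rank(q): -1, 3, 1, -2, 2, -4, 1; Σd² = 36
ρ = 1 − 6Σd² / [n(n²−1)] = 1 − 6×36 / (7×48) = 1 − 216/336 ≈ 0.3571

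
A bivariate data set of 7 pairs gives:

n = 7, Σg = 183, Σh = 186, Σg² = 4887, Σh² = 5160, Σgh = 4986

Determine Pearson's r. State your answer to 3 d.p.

r = (nΣgh − ΣgΣh) / √[(nΣg² − (Σg)²)(nΣh² − (Σh)²)]
Numerator: 7×4986 − 183×186 = 864
Denominator: √[(34209 − 33489)(36120 − 34596)] = √[720 × 1524] = 1047.5113
r = 864 / 1047.5113 ≈ 0.825

0.825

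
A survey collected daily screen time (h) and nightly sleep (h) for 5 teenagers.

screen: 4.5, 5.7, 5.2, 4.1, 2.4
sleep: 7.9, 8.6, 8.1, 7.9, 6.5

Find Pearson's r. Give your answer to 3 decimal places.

0.975

n = 5, Σx = 21.9, Σy = 39, Σx² = 102.35, Σy² = 306.64, Σxy = 174.68
nΣxy − ΣxΣy = 873.4 − 854.1 = 19.3
nΣx² − (Σx)² = 511.75 − 479.61 = 32.14; nΣy² − (Σy)² = 1533.2 − 1521 = 12.2
r = 19.3 / √(32.14 × 12.2) = 19.3 / 19.8017 ≈ 0.975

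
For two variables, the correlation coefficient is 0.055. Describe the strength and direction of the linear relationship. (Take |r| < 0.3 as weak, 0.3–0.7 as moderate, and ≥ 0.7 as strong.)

r = 0.055 > 0 so the relationship is positive.
|r| = 0.055, which falls in the weak range.

weak positive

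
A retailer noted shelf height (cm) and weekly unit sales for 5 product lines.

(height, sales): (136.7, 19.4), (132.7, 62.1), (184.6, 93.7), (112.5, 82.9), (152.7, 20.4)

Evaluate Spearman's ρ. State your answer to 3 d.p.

0.100

Rank height: 3, 2, 5, 1, 4
Rank sales: 1, 3, 5, 4, 2
d = rank(height) − rank(sales): 2, -1, 0, -3, 2; Σd² = 18
ρ = 1 − 6Σd² / [n(n²−1)] = 1 − 6×18 / (5×24) = 1 − 108/120 ≈ 0.100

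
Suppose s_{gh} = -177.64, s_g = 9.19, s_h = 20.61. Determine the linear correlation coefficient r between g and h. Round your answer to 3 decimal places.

r = Cov(g,h) / (s_g · s_h) = -177.64 / (9.19 × 20.61)
  = -177.64 / 189.4059 ≈ -0.938

-0.938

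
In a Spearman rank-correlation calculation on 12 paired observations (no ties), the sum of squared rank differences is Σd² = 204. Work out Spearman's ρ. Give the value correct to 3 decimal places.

0.287

ρ = 1 − 6Σd² / [n(n²−1)] = 1 − 6×204 / (12×143)
  = 1 − 1224/1716 = 1 − 0.7133 ≈ 0.287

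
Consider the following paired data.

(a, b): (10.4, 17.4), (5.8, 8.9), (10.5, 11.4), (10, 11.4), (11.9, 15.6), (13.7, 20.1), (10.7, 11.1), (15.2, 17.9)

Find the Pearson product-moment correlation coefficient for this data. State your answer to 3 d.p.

n = 8, Σa = 88.2, Σb = 113.8, Σa² = 1026.88, Σb² = 1732.88, Σab = 1318.14
nΣab − ΣaΣb = 10545.12 − 10037.16 = 507.96
nΣa² − (Σa)² = 8215.04 − 7779.24 = 435.8; nΣb² − (Σb)² = 13863.04 − 12950.44 = 912.6
r = 507.96 / √(435.8 × 912.6) = 507.96 / 630.6434 ≈ 0.805

0.805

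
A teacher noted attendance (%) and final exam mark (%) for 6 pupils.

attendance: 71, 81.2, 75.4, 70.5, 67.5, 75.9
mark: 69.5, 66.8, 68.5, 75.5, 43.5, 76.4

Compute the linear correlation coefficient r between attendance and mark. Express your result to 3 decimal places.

0.453

n = 6, Σx = 441.5, Σy = 400.2, Σx² = 32606.91, Σy² = 27414.2, Σxy = 29581.32
nΣxy − ΣxΣy = 177487.92 − 176688.3 = 799.62
nΣx² − (Σx)² = 195641.46 − 194922.25 = 719.21; nΣy² − (Σy)² = 164485.2 − 160160.04 = 4325.16
r = 799.62 / √(719.21 × 4325.16) = 799.62 / 1763.7172 ≈ 0.453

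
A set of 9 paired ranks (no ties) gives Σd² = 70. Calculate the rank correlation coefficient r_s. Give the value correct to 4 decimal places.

0.4167

ρ = 1 − 6Σd² / [n(n²−1)] = 1 − 6×70 / (9×80)
  = 1 − 420/720 = 1 − 0.58333 ≈ 0.4167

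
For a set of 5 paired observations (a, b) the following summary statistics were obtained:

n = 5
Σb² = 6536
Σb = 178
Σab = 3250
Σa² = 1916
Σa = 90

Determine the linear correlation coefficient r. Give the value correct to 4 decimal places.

0.1894

r = (nΣab − ΣaΣb) / √[(nΣa² − (Σa)²)(nΣb² − (Σb)²)]
Numerator: 5×3250 − 90×178 = 230
Denominator: √[(9580 − 8100)(32680 − 31684)] = √[1480 × 996] = 1214.1170
r = 230 / 1214.1170 ≈ 0.1894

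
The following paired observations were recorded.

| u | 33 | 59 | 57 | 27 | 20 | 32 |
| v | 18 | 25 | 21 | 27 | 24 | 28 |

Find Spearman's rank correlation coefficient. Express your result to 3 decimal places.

Rank u: 4, 6, 5, 2, 1, 3
Rank v: 1, 4, 2, 5, 3, 6
d = rank(u) − rank(v): 3, 2, 3, -3, -2, -3; Σd² = 44
ρ = 1 − 6Σd² / [n(n²−1)] = 1 − 6×44 / (6×35) = 1 − 264/210 ≈ -0.257

-0.257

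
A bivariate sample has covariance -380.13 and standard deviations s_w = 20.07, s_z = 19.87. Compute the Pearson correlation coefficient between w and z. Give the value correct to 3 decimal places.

-0.953

r = Cov(w,z) / (s_w · s_z) = -380.13 / (20.07 × 19.87)
  = -380.13 / 398.7909 ≈ -0.953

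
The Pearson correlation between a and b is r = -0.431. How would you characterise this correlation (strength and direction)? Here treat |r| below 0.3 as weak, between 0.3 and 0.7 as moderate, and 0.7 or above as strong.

r = -0.431 < 0 so the relationship is negative.
|r| = 0.431, which falls in the moderate range.

moderate negative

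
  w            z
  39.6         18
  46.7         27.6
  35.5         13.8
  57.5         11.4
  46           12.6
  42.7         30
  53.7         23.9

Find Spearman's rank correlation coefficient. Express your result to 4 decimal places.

-0.1786

Rank w: 2, 5, 1, 7, 4, 3, 6
Rank z: 4, 6, 3, 1, 2, 7, 5
d = rank(w) − rank(z): -2, -1, -2, 6, 2, -4, 1; Σd² = 66
ρ = 1 − 6Σd² / [n(n²−1)] = 1 − 6×66 / (7×48) = 1 − 396/336 ≈ -0.1786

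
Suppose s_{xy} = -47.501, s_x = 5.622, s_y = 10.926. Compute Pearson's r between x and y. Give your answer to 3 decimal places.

-0.773

r = Cov(x,y) / (s_x · s_y) = -47.501 / (5.622 × 10.926)
  = -47.501 / 61.4260 ≈ -0.773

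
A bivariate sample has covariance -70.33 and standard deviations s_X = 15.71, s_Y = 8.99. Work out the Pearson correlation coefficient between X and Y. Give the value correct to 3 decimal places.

r = Cov(X,Y) / (s_X · s_Y) = -70.33 / (15.71 × 8.99)
  = -70.33 / 141.2329 ≈ -0.498

-0.498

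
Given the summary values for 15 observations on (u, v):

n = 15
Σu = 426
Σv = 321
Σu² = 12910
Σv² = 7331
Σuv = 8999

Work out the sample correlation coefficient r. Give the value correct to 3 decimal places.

-0.192

r = (nΣuv − ΣuΣv) / √[(nΣu² − (Σu)²)(nΣv² − (Σv)²)]
Numerator: 15×8999 − 426×321 = -1761
Denominator: √[(193650 − 181476)(109965 − 103041)] = √[12174 × 6924] = 9181.1097
r = -1761 / 9181.1097 ≈ -0.192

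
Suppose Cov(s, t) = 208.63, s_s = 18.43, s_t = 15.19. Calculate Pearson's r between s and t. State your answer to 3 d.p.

0.745

r = Cov(s,t) / (s_s · s_t) = 208.63 / (18.43 × 15.19)
  = 208.63 / 279.9517 ≈ 0.745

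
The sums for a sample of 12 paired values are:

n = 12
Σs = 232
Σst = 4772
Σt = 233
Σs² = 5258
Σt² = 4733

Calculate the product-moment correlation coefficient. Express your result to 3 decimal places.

r = (nΣst − ΣsΣt) / √[(nΣs² − (Σs)²)(nΣt² − (Σt)²)]
Numerator: 12×4772 − 232×233 = 3208
Denominator: √[(63096 − 53824)(56796 − 54289)] = √[9272 × 2507] = 4821.2969
r = 3208 / 4821.2969 ≈ 0.665

0.665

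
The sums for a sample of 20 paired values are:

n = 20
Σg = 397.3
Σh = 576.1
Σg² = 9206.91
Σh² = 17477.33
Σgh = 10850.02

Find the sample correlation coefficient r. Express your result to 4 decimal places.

r = (nΣgh − ΣgΣh) / √[(nΣg² − (Σg)²)(nΣh² − (Σh)²)]
Numerator: 20×10850.02 − 397.3×576.1 = -11884.13
Denominator: √[(184138.2 − 157847.29)(349546.6 − 331891.21)] = √[26290.91 × 17655.39] = 21544.7504
r = -11884.13 / 21544.7504 ≈ -0.5516

-0.5516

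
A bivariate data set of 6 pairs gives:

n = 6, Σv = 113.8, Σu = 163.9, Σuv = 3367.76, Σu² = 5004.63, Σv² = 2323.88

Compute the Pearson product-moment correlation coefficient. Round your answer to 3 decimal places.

0.877

r = (nΣuv − ΣuΣv) / √[(nΣu² − (Σu)²)(nΣv² − (Σv)²)]
Numerator: 6×3367.76 − 163.9×113.8 = 1554.74
Denominator: √[(30027.78 − 26863.21)(13943.28 − 12950.44)] = √[3164.57 × 992.84] = 1772.5438
r = 1554.74 / 1772.5438 ≈ 0.877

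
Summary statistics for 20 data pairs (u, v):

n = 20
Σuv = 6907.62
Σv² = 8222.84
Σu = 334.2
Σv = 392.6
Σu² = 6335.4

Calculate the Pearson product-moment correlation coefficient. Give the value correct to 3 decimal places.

r = (nΣuv − ΣuΣv) / √[(nΣu² − (Σu)²)(nΣv² − (Σv)²)]
Numerator: 20×6907.62 − 334.2×392.6 = 6945.48
Denominator: √[(126708 − 111689.64)(164456.8 − 154134.76)] = √[15018.36 × 10322.04] = 12450.7073
r = 6945.48 / 12450.7073 ≈ 0.558

0.558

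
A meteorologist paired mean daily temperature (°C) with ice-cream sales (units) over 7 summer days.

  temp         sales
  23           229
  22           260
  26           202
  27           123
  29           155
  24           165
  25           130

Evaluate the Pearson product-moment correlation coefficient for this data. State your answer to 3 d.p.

-0.693

n = 7, Σx = 176, Σy = 1264, Σx² = 4460, Σy² = 244124, Σxy = 31265
nΣxy − ΣxΣy = 218855 − 222464 = -3609
nΣx² − (Σx)² = 31220 − 30976 = 244; nΣy² − (Σy)² = 1708868 − 1597696 = 111172
r = -3609 / √(244 × 111172) = -3609 / 5208.2596 ≈ -0.693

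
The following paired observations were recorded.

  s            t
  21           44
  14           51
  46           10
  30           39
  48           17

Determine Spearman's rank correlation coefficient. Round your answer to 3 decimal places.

Rank s: 2, 1, 4, 3, 5
Rank t: 4, 5, 1, 3, 2
d = rank(s) − rank(t): -2, -4, 3, 0, 3; Σd² = 38
ρ = 1 − 6Σd² / [n(n²−1)] = 1 − 6×38 / (5×24) = 1 − 228/120 ≈ -0.900

-0.900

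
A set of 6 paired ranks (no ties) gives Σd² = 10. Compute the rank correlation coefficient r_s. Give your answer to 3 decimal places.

0.714

ρ = 1 − 6Σd² / [n(n²−1)] = 1 − 6×10 / (6×35)
  = 1 − 60/210 = 1 − 0.2857 ≈ 0.714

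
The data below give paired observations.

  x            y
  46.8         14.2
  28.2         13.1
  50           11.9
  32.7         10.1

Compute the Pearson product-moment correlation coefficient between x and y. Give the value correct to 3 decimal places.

0.279

n = 4, Σx = 157.7, Σy = 49.3, Σx² = 6554.77, Σy² = 616.87, Σxy = 1959.25
nΣxy − ΣxΣy = 7837 − 7774.61 = 62.39
nΣx² − (Σx)² = 26219.08 − 24869.29 = 1349.79; nΣy² − (Σy)² = 2467.48 − 2430.49 = 36.99
r = 62.39 / √(1349.79 × 36.99) = 62.39 / 223.4474 ≈ 0.279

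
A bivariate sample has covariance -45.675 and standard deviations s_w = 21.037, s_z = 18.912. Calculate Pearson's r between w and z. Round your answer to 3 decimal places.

r = Cov(w,z) / (s_w · s_z) = -45.675 / (21.037 × 18.912)
  = -45.675 / 397.8517 ≈ -0.115

-0.115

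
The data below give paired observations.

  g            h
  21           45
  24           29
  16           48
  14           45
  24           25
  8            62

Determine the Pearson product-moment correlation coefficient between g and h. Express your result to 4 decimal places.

n = 6, Σg = 107, Σh = 254, Σg² = 2109, Σh² = 11664, Σgh = 4135
nΣgh − ΣgΣh = 24810 − 27178 = -2368
nΣg² − (Σg)² = 12654 − 11449 = 1205; nΣh² − (Σh)² = 69984 − 64516 = 5468
r = -2368 / √(1205 × 5468) = -2368 / 2566.8931 ≈ -0.9225

-0.9225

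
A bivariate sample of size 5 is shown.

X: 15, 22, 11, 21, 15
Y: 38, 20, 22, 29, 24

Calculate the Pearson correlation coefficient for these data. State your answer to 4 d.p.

n = 5, ΣX = 84, ΣY = 133, ΣX² = 1496, ΣY² = 3745, ΣXY = 2221
nΣXY − ΣXΣY = 11105 − 11172 = -67
nΣX² − (ΣX)² = 7480 − 7056 = 424; nΣY² − (ΣY)² = 18725 − 17689 = 1036
r = -67 / √(424 × 1036) = -67 / 662.7699 ≈ -0.1011

-0.1011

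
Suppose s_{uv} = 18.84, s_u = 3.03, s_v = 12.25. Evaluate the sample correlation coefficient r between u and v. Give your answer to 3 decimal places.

r = Cov(u,v) / (s_u · s_v) = 18.84 / (3.03 × 12.25)
  = 18.84 / 37.1175 ≈ 0.508

0.508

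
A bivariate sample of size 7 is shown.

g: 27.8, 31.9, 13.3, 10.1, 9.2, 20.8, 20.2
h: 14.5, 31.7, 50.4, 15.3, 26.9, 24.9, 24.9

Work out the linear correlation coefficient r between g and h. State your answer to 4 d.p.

-0.1331

n = 7, Σg = 133.3, Σh = 188.6, Σg² = 2994.67, Σh² = 5953.02, Σgh = 3507.56
nΣgh − ΣgΣh = 24552.92 − 25140.38 = -587.46
nΣg² − (Σg)² = 20962.69 − 17768.89 = 3193.8; nΣh² − (Σh)² = 41671.14 − 35569.96 = 6101.18
r = -587.46 / √(3193.8 × 6101.18) = -587.46 / 4414.2891 ≈ -0.1331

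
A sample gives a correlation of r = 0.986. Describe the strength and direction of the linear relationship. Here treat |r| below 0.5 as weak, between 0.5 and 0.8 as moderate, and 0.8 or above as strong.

strong positive

r = 0.986 > 0 so the relationship is positive.
|r| = 0.986, which falls in the strong range.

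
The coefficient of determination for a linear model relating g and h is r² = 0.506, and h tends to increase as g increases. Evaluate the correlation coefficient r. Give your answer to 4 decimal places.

|r| = √0.506 = 0.7113
The association is positive, so r = 0.7113.

0.7113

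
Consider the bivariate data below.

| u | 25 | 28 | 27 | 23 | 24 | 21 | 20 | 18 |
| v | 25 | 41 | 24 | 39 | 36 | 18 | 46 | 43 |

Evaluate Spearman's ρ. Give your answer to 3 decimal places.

Rank u: 6, 8, 7, 4, 5, 3, 2, 1
Rank v: 3, 6, 2, 5, 4, 1, 8, 7
d = rank(u) − rank(v): 3, 2, 5, -1, 1, 2, -6, -6; Σd² = 116
ρ = 1 − 6Σd² / [n(n²−1)] = 1 − 6×116 / (8×63) = 1 − 696/504 ≈ -0.381

-0.381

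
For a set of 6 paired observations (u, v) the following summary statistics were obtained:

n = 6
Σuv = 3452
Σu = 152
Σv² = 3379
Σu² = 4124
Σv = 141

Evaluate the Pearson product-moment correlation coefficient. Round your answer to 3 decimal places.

-0.897

r = (nΣuv − ΣuΣv) / √[(nΣu² − (Σu)²)(nΣv² − (Σv)²)]
Numerator: 6×3452 − 152×141 = -720
Denominator: √[(24744 − 23104)(20274 − 19881)] = √[1640 × 393] = 802.8200
r = -720 / 802.8200 ≈ -0.897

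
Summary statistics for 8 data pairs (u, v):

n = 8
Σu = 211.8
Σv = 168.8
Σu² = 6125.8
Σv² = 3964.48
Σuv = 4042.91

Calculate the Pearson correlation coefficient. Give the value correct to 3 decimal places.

r = (nΣuv − ΣuΣv) / √[(nΣu² − (Σu)²)(nΣv² − (Σv)²)]
Numerator: 8×4042.91 − 211.8×168.8 = -3408.56
Denominator: √[(49006.4 − 44859.24)(31715.84 − 28493.44)] = √[4147.16 × 3222.4] = 3655.6543
r = -3408.56 / 3655.6543 ≈ -0.932

-0.932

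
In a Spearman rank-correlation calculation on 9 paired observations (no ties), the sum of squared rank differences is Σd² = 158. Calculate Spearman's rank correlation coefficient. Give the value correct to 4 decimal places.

ρ = 1 − 6Σd² / [n(n²−1)] = 1 − 6×158 / (9×80)
  = 1 − 948/720 = 1 − 1.31667 ≈ -0.3167

-0.3167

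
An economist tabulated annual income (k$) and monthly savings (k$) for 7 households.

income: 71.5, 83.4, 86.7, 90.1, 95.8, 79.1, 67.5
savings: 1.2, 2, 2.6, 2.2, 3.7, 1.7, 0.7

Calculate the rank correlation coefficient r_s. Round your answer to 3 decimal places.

Rank income: 2, 4, 5, 6, 7, 3, 1
Rank savings: 2, 4, 6, 5, 7, 3, 1
d = rank(income) − rank(savings): 0, 0, -1, 1, 0, 0, 0; Σd² = 2
ρ = 1 − 6Σd² / [n(n²−1)] = 1 − 6×2 / (7×48) = 1 − 12/336 ≈ 0.964

0.964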